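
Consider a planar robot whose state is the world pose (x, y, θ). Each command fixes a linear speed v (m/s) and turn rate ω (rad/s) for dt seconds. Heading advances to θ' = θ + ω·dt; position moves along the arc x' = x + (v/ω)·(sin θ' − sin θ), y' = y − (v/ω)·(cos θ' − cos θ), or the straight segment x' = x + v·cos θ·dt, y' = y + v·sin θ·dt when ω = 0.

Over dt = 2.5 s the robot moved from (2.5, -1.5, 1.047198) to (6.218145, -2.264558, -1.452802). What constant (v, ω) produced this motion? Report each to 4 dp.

Δθ = -1.452802 − 1.047198 = -2.500000
ω = Δθ/dt = -2.500000/2.5 = -1.0000
R = Δx/(sin θ' − sin θ) = -2.0000
v = R·ω = -2.0000·-1.0000 = 2.0000

v = 2.0000, ω = -1.0000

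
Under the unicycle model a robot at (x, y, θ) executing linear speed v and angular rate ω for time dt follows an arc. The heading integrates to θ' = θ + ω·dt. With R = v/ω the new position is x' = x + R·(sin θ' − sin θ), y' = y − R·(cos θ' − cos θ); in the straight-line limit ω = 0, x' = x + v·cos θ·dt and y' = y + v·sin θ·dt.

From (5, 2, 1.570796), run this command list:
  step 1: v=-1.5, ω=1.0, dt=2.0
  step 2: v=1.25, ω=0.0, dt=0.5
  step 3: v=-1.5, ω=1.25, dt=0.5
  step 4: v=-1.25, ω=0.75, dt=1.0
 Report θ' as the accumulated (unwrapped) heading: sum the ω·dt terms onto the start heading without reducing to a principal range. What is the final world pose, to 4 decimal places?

step 1: θ'=3.5708 (R=-1.5000) → pose (7.1242, 0.6361, 3.5708)
step 2: θ'=3.5708 (straight) → pose (6.5559, 0.3760, 3.5708)
step 3: θ'=4.1958 (R=-1.2000) → pose (7.0999, 0.8744, 4.1958)
step 4: θ'=4.9458 (R=-1.6667) → pose (7.2722, 2.0831, 4.9458)

(7.2722, 2.0831, 4.9458)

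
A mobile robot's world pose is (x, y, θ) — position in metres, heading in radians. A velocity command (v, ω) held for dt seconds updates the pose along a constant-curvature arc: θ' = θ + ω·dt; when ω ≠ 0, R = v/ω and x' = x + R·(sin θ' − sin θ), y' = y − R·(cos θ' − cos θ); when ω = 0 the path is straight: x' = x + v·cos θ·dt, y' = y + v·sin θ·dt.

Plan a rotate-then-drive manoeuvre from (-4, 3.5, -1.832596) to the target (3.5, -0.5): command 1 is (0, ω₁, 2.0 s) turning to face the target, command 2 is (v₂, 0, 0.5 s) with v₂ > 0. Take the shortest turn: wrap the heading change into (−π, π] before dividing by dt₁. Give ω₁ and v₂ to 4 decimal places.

ω₁ = 0.6713, v₂ = 17.0000

heading to target = atan2(-0.5−3.5, 3.5−-4) = -0.4900
Δθ = wrap(-0.4900 − -1.8326) = 1.3426; ω₁ = Δθ/dt₁ = 0.6713
distance = √((3.5−-4)² + (-0.5−3.5)²) = 8.5000; v₂ = distance/dt₂ = 17.0000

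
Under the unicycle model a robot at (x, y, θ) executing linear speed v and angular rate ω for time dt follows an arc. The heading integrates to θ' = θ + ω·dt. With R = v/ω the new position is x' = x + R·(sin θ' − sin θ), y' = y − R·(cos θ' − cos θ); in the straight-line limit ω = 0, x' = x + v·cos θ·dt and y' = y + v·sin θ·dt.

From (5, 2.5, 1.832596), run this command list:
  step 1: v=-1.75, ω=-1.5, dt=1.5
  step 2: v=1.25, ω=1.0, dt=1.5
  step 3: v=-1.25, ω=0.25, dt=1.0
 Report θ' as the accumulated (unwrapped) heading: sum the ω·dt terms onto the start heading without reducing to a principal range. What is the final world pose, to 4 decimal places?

(4.5679, 0.5225, 1.3326)

step 1: θ'=-0.4174 (R=1.1667) → pose (3.4001, 1.1315, -0.4174)
step 2: θ'=1.0826 (R=1.2500) → pose (5.0108, 1.6879, 1.0826)
step 3: θ'=1.3326 (R=-5.0000) → pose (4.5679, 0.5225, 1.3326)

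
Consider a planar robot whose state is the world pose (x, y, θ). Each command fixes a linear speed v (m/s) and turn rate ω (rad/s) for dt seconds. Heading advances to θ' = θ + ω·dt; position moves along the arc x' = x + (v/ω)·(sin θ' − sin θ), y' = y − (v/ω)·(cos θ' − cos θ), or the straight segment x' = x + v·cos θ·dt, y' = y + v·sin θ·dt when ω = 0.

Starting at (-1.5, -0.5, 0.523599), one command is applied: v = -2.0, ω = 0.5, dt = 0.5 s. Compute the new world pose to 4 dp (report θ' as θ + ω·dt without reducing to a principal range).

θ' = 0.5236 + 0.5·0.5 = 0.7736
R = v/ω = -2.0/0.5 = -4.0000
x' = -1.5 + -4.0000·(sin 0.7736 − sin 0.5236) = -2.2949
y' = -0.5 − -4.0000·(cos 0.7736 − cos 0.5236) = -1.1025

(-2.2949, -1.1025, 0.7736)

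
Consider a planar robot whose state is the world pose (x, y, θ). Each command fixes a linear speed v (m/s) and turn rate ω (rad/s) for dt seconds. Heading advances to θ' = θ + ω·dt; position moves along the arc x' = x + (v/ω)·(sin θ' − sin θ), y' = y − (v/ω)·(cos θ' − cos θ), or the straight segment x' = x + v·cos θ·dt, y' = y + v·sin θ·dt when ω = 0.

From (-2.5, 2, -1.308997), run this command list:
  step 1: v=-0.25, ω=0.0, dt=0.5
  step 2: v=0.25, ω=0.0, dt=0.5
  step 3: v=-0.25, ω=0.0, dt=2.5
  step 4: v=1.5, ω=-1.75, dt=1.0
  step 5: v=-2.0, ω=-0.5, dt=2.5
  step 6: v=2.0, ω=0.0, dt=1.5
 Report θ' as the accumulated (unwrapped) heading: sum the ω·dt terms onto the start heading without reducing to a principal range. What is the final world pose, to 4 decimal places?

step 1: θ'=-1.3090 (straight) → pose (-2.5324, 2.1207, -1.3090)
step 2: θ'=-1.3090 (straight) → pose (-2.5000, 2.0000, -1.3090)
step 3: θ'=-1.3090 (straight) → pose (-2.6618, 2.6037, -1.3090)
step 4: θ'=-3.0590 (R=-0.8571) → pose (-3.4190, 1.5276, -3.0590)
step 5: θ'=-4.3090 (R=4.0000) → pose (0.5900, -0.8886, -4.3090)
step 6: θ'=-4.3090 (straight) → pose (-0.5877, 1.8706, -4.3090)

(-0.5877, 1.8706, -4.3090)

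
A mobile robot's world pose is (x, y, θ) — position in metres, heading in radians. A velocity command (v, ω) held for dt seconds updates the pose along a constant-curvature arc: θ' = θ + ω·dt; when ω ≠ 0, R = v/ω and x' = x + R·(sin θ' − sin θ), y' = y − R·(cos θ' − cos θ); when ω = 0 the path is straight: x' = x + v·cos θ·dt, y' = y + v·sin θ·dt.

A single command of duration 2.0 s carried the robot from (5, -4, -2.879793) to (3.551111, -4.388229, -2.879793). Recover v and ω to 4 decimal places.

Δθ = -2.879793 − -2.879793 = 0.000000
ω = Δθ/dt = 0.000000/2.0 = 0.0000
ω = 0 → v = (Δx·cos θ + Δy·sin θ)/dt = 0.7500

v = 0.7500, ω = 0.0000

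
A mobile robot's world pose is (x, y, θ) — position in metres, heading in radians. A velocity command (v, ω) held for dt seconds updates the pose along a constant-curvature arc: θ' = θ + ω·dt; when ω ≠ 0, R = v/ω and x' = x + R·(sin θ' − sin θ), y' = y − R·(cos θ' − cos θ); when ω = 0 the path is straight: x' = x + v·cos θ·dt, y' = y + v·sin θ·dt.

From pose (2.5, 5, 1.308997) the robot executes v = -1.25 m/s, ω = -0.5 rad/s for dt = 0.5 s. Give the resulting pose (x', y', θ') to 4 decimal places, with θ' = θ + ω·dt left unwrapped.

θ' = 1.3090 + -0.5·0.5 = 1.0590
R = v/ω = -1.25/-0.5 = 2.5000
x' = 2.5 + 2.5000·(sin 1.0590 − sin 1.3090) = 2.2648
y' = 5 − 2.5000·(cos 1.0590 − cos 1.3090) = 4.4227

(2.2648, 4.4227, 1.0590)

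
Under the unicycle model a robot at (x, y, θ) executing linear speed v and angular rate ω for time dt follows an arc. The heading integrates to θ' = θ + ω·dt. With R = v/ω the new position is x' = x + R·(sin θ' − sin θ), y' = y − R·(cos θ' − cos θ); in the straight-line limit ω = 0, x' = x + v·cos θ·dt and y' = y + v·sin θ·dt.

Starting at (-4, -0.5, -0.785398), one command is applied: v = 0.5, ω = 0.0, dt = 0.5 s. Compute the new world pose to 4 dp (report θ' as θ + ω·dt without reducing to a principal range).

θ' = -0.7854 + 0.0·0.5 = -0.7854
ω = 0 → straight: x' = -4 + 0.5·cos(-0.7854)·0.5 = -3.8232
y' = -0.5 + 0.5·sin(-0.7854)·0.5 = -0.6768

(-3.8232, -0.6768, -0.7854)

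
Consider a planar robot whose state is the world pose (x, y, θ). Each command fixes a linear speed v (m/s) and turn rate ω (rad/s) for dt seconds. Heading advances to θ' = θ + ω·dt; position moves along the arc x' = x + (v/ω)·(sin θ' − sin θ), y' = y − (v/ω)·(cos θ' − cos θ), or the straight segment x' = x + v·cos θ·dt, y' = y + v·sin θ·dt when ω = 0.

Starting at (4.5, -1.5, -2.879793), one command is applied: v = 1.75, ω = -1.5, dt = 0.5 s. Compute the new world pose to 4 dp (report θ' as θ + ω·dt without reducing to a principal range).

(3.6508, -1.4035, -3.6298)

θ' = -2.8798 + -1.5·0.5 = -3.6298
R = v/ω = 1.75/-1.5 = -1.1667
x' = 4.5 + -1.1667·(sin -3.6298 − sin -2.8798) = 3.6508
y' = -1.5 − -1.1667·(cos -3.6298 − cos -2.8798) = -1.4035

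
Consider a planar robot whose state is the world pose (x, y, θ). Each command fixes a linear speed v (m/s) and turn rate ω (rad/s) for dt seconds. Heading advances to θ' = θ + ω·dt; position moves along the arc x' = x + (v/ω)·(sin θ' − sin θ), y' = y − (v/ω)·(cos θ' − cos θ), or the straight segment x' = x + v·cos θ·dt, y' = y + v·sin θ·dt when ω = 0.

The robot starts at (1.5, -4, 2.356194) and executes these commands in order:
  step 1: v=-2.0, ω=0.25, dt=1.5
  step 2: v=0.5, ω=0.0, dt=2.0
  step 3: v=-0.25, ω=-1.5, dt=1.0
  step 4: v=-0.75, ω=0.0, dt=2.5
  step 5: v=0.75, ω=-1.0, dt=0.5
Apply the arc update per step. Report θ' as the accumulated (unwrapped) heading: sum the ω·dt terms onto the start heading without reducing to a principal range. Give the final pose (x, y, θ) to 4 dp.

step 1: θ'=2.7312 (R=-8.0000) → pose (3.9651, -5.6788, 2.7312)
step 2: θ'=2.7312 (straight) → pose (3.0481, -5.2799, 2.7312)
step 3: θ'=1.2312 (R=0.1667) → pose (3.1387, -5.4882, 1.2312)
step 4: θ'=1.2312 (straight) → pose (2.5142, -7.2561, 1.2312)
step 5: θ'=0.7312 (R=-0.7500) → pose (2.7205, -6.9477, 0.7312)

(2.7205, -6.9477, 0.7312)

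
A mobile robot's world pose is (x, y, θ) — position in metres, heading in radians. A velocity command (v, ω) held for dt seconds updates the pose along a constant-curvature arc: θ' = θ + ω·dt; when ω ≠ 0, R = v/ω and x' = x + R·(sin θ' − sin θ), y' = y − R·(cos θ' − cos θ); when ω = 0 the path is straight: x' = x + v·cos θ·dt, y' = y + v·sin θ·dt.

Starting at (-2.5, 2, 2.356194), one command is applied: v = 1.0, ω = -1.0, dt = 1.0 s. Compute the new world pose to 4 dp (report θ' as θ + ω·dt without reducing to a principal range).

(-2.7700, 2.9201, 1.3562)

θ' = 2.3562 + -1.0·1.0 = 1.3562
R = v/ω = 1.0/-1.0 = -1.0000
x' = -2.5 + -1.0000·(sin 1.3562 − sin 2.3562) = -2.7700
y' = 2 − -1.0000·(cos 1.3562 − cos 2.3562) = 2.9201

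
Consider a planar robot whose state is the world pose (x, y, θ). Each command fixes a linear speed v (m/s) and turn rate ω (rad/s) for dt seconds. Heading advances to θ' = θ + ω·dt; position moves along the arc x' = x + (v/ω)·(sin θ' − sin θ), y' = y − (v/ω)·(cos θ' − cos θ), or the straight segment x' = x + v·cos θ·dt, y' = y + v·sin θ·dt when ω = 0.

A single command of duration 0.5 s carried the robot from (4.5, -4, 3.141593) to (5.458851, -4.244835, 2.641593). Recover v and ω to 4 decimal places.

v = -2.0000, ω = -1.0000

Δθ = 2.641593 − 3.141593 = -0.500000
ω = Δθ/dt = -0.500000/0.5 = -1.0000
R = Δx/(sin θ' − sin θ) = 2.0000
v = R·ω = 2.0000·-1.0000 = -2.0000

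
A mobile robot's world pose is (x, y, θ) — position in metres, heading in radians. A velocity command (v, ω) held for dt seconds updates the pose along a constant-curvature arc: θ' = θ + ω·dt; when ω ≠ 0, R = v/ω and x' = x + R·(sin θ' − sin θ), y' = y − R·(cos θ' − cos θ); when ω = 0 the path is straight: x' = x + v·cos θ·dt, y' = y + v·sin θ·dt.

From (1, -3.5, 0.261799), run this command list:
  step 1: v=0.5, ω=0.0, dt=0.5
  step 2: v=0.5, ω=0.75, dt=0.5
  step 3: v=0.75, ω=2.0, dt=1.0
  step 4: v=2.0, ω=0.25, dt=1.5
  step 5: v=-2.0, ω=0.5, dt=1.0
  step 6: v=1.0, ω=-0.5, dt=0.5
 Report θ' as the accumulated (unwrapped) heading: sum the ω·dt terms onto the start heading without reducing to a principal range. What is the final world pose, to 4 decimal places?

(0.0713, -1.6508, 3.2618)

step 1: θ'=0.2618 (straight) → pose (1.2415, -3.4353, 0.2618)
step 2: θ'=0.6368 (R=0.6667) → pose (1.4654, -3.3273, 0.6368)
step 3: θ'=2.6368 (R=0.3750) → pose (1.4237, -2.6976, 2.6368)
step 4: θ'=3.0118 (R=8.0000) → pose (-1.4099, -1.7671, 3.0118)
step 5: θ'=3.5118 (R=-4.0000) → pose (0.5551, -1.5298, 3.5118)
step 6: θ'=3.2618 (R=-2.0000) → pose (0.0713, -1.6508, 3.2618)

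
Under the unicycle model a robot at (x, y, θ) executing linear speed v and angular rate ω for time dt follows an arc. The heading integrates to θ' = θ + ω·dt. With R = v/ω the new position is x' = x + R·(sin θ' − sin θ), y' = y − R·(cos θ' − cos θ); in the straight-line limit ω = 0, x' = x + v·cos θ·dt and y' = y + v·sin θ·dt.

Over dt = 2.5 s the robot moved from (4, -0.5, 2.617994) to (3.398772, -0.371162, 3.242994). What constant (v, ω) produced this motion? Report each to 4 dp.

v = 0.2500, ω = 0.2500

Δθ = 3.242994 − 2.617994 = 0.625000
ω = Δθ/dt = 0.625000/2.5 = 0.2500
R = Δx/(sin θ' − sin θ) = 1.0000
v = R·ω = 1.0000·0.2500 = 0.2500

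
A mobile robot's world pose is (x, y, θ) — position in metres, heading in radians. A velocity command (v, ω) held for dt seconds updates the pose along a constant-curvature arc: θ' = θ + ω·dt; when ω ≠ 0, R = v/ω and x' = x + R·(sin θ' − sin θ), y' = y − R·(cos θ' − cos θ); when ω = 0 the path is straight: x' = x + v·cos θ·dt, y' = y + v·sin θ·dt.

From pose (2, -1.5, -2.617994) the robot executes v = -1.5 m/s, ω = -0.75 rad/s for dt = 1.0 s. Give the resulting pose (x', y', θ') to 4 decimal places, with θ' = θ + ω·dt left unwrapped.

(3.4489, -1.2831, -3.3680)

θ' = -2.6180 + -0.75·1.0 = -3.3680
R = v/ω = -1.5/-0.75 = 2.0000
x' = 2 + 2.0000·(sin -3.3680 − sin -2.6180) = 3.4489
y' = -1.5 − 2.0000·(cos -3.3680 − cos -2.6180) = -1.2831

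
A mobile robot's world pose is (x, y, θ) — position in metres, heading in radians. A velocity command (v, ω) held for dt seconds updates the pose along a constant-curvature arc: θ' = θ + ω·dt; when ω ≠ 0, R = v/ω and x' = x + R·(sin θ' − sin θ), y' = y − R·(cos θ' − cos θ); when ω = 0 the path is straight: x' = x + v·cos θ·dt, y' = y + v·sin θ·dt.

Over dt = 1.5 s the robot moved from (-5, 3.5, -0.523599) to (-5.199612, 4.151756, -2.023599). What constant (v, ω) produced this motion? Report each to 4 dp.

Δθ = -2.023599 − -0.523599 = -1.500000
ω = Δθ/dt = -1.500000/1.5 = -1.0000
R = −Δy/(cos θ' − cos θ) = 0.5000
v = R·ω = 0.5000·-1.0000 = -0.5000

v = -0.5000, ω = -1.0000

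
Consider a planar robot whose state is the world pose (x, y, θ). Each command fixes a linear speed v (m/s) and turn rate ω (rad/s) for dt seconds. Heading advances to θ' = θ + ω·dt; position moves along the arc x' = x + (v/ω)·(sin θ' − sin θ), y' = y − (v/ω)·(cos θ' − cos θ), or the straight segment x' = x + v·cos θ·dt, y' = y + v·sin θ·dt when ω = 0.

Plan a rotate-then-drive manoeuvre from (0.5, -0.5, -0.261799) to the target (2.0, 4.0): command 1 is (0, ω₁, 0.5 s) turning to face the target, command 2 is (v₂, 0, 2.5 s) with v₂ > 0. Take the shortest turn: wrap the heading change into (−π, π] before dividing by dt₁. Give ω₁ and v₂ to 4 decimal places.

heading to target = atan2(4−-0.5, 2−0.5) = 1.2490
Δθ = wrap(1.2490 − -0.2618) = 1.5108; ω₁ = Δθ/dt₁ = 3.0217
distance = √((2−0.5)² + (4−-0.5)²) = 4.7434; v₂ = distance/dt₂ = 1.8974

ω₁ = 3.0217, v₂ = 1.8974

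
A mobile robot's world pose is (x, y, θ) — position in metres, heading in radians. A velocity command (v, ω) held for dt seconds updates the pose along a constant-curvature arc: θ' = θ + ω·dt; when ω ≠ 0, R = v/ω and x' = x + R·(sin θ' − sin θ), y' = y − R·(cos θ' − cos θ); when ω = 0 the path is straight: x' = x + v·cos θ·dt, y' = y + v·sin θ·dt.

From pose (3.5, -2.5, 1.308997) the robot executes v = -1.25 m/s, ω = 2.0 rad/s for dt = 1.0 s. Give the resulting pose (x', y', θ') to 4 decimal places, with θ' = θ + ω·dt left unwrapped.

θ' = 1.3090 + 2.0·1.0 = 3.3090
R = v/ω = -1.25/2.0 = -0.6250
x' = 3.5 + -0.6250·(sin 3.3090 − sin 1.3090) = 4.2078
y' = -2.5 − -0.6250·(cos 3.3090 − cos 1.3090) = -3.2780

(4.2078, -3.2780, 3.3090)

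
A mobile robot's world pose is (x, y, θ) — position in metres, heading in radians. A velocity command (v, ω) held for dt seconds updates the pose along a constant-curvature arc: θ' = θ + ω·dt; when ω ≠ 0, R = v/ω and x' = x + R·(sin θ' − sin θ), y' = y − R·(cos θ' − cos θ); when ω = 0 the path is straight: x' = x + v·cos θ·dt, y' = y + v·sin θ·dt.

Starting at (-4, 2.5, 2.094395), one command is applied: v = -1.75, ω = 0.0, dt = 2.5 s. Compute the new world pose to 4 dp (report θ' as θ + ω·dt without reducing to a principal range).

(-1.8125, -1.2889, 2.0944)

θ' = 2.0944 + 0.0·2.5 = 2.0944
ω = 0 → straight: x' = -4 + -1.75·cos(2.0944)·2.5 = -1.8125
y' = 2.5 + -1.75·sin(2.0944)·2.5 = -1.2889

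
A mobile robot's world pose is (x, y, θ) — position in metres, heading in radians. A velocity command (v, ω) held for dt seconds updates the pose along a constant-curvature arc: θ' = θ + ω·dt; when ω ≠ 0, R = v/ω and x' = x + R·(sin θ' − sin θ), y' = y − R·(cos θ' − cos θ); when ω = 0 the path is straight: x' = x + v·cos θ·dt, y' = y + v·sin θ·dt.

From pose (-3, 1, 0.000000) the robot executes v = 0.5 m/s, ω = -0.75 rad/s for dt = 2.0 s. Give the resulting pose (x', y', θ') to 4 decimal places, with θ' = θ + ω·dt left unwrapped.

(-2.3350, 0.3805, -1.5000)

θ' = 0.0000 + -0.75·2.0 = -1.5000
R = v/ω = 0.5/-0.75 = -0.6667
x' = -3 + -0.6667·(sin -1.5000 − sin 0.0000) = -2.3350
y' = 1 − -0.6667·(cos -1.5000 − cos 0.0000) = 0.3805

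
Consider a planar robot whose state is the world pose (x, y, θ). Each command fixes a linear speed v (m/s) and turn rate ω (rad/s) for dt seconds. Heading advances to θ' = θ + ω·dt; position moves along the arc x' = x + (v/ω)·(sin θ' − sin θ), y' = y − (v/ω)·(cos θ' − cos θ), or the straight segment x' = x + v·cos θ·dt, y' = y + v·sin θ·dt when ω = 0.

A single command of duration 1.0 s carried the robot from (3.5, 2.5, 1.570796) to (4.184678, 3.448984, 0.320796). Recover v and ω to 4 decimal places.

Δθ = 0.320796 − 1.570796 = -1.250000
ω = Δθ/dt = -1.250000/1.0 = -1.2500
R = −Δy/(cos θ' − cos θ) = -1.0000
v = R·ω = -1.0000·-1.2500 = 1.2500

v = 1.2500, ω = -1.2500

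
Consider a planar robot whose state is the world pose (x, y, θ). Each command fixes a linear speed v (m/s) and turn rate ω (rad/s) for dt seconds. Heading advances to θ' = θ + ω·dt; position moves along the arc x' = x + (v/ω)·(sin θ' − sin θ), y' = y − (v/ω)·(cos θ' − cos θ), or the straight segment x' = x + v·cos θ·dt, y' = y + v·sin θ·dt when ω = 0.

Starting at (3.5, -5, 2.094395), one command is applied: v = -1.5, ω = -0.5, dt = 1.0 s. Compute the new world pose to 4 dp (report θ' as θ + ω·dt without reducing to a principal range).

(3.9011, -6.4292, 1.5944)

θ' = 2.0944 + -0.5·1.0 = 1.5944
R = v/ω = -1.5/-0.5 = 3.0000
x' = 3.5 + 3.0000·(sin 1.5944 − sin 2.0944) = 3.9011
y' = -5 − 3.0000·(cos 1.5944 − cos 2.0944) = -6.4292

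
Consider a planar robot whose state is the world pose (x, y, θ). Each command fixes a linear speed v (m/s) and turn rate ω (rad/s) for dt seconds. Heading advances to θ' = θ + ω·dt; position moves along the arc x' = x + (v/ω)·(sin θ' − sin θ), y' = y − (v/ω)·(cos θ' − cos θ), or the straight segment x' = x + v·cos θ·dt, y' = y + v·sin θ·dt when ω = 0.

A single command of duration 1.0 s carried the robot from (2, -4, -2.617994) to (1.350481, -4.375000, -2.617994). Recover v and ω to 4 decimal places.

Δθ = -2.617994 − -2.617994 = 0.000000
ω = Δθ/dt = 0.000000/1.0 = 0.0000
ω = 0 → v = (Δx·cos θ + Δy·sin θ)/dt = 0.7500

v = 0.7500, ω = 0.0000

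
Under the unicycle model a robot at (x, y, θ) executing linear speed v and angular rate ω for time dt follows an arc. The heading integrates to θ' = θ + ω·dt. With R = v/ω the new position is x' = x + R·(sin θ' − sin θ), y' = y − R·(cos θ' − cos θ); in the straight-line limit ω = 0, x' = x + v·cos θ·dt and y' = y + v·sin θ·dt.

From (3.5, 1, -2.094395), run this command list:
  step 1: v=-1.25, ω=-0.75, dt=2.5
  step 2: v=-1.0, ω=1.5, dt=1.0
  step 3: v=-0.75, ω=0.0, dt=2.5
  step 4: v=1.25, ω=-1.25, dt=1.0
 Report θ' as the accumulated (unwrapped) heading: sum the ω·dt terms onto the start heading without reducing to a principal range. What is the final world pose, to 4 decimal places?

(7.3751, 2.3359, -3.7194)

step 1: θ'=-3.9694 (R=1.6667) → pose (6.1708, 1.2942, -3.9694)
step 2: θ'=-2.4694 (R=-0.6667) → pose (7.0769, 1.2235, -2.4694)
step 3: θ'=-2.4694 (straight) → pose (8.5440, 2.3911, -2.4694)
step 4: θ'=-3.7194 (R=-1.0000) → pose (7.3751, 2.3359, -3.7194)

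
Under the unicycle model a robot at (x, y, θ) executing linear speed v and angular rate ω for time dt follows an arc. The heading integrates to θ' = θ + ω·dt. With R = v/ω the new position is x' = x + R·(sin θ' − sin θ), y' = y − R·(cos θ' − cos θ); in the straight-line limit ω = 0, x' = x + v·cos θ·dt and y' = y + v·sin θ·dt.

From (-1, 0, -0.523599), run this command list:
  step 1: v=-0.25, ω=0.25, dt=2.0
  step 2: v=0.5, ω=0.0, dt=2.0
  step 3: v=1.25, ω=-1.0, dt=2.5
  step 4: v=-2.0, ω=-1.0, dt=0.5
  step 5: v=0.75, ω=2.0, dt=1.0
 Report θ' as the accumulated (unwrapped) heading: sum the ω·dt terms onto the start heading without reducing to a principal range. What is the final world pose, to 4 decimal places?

(0.8653, -2.3699, -1.0236)

step 1: θ'=-0.0236 (R=-1.0000) → pose (-1.4764, 0.1337, -0.0236)
step 2: θ'=-0.0236 (straight) → pose (-0.4767, 0.1101, -0.0236)
step 3: θ'=-2.5236 (R=-1.2500) → pose (0.2181, -2.1584, -2.5236)
step 4: θ'=-3.0236 (R=2.0000) → pose (1.1414, -1.8023, -3.0236)
step 5: θ'=-1.0236 (R=0.3750) → pose (0.8653, -2.3699, -1.0236)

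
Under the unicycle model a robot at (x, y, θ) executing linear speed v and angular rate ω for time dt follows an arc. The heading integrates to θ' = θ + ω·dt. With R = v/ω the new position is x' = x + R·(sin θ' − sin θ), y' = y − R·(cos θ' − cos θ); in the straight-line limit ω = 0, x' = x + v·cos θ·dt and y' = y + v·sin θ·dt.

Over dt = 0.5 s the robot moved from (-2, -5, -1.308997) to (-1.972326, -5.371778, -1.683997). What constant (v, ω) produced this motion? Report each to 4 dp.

v = 0.7500, ω = -0.7500

Δθ = -1.683997 − -1.308997 = -0.375000
ω = Δθ/dt = -0.375000/0.5 = -0.7500
R = −Δy/(cos θ' − cos θ) = -1.0000
v = R·ω = -1.0000·-0.7500 = 0.7500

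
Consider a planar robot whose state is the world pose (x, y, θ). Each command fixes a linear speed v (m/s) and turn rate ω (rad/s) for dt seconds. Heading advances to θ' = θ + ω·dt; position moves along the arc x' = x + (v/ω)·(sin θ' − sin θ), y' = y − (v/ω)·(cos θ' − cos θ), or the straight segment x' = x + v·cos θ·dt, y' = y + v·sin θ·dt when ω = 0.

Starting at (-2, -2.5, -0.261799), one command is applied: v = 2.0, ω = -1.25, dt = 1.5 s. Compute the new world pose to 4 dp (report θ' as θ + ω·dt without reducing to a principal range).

(-1.0636, -4.9035, -2.1368)

θ' = -0.2618 + -1.25·1.5 = -2.1368
R = v/ω = 2.0/-1.25 = -1.6000
x' = -2 + -1.6000·(sin -2.1368 − sin -0.2618) = -1.0636
y' = -2.5 − -1.6000·(cos -2.1368 − cos -0.2618) = -4.9035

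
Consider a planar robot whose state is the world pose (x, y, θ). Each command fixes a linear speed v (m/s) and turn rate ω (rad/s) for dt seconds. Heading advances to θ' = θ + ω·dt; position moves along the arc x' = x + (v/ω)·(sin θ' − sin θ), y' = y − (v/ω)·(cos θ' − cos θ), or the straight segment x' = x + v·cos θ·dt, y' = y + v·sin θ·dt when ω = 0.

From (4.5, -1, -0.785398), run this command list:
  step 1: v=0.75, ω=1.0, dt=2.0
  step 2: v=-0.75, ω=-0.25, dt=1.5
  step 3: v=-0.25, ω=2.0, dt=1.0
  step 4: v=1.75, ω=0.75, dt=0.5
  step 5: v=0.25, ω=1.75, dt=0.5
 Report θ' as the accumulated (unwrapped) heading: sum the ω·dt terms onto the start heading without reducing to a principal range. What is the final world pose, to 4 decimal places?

step 1: θ'=1.2146 (R=0.7500) → pose (5.7333, -0.7312, 1.2146)
step 2: θ'=0.8396 (R=3.0000) → pose (5.1547, -1.6883, 0.8396)
step 3: θ'=2.8396 (R=-0.1250) → pose (5.2106, -1.8912, 2.8396)
step 4: θ'=3.2146 (R=2.3333) → pose (4.3464, -1.7918, 3.2146)
step 5: θ'=4.0896 (R=0.1429) → pose (4.2408, -1.8509, 4.0896)

(4.2408, -1.8509, 4.0896)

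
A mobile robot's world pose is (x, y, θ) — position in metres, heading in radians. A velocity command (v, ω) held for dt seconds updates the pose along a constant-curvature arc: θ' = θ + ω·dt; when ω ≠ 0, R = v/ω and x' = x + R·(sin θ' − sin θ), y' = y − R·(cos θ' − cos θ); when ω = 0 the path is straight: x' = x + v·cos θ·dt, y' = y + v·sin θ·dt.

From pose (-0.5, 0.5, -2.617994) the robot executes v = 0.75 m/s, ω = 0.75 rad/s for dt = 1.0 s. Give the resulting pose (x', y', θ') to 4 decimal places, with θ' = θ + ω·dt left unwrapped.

(-0.9562, -0.0732, -1.8680)

θ' = -2.6180 + 0.75·1.0 = -1.8680
R = v/ω = 0.75/0.75 = 1.0000
x' = -0.5 + 1.0000·(sin -1.8680 − sin -2.6180) = -0.9562
y' = 0.5 − 1.0000·(cos -1.8680 − cos -2.6180) = -0.0732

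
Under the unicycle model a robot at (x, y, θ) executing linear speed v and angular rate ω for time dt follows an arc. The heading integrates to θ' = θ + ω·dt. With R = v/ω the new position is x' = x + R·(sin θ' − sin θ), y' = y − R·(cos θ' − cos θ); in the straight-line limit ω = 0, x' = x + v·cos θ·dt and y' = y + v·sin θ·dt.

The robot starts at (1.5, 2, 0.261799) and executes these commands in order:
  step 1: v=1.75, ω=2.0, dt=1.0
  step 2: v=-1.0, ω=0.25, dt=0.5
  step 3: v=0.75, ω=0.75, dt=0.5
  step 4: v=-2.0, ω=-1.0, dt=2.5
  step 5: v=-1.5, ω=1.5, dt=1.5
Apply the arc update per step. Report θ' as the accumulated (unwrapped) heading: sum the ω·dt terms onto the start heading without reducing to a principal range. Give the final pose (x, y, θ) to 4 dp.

(1.4213, -2.3247, 2.5118)

step 1: θ'=2.2618 (R=0.8750) → pose (1.9478, 3.4028, 2.2618)
step 2: θ'=2.3868 (R=-4.0000) → pose (2.2897, 3.0384, 2.3868)
step 3: θ'=2.7618 (R=1.0000) → pose (1.9753, 3.2387, 2.7618)
step 4: θ'=0.2618 (R=2.0000) → pose (1.7515, -0.5506, 0.2618)
step 5: θ'=2.5118 (R=-1.0000) → pose (1.4213, -2.3247, 2.5118)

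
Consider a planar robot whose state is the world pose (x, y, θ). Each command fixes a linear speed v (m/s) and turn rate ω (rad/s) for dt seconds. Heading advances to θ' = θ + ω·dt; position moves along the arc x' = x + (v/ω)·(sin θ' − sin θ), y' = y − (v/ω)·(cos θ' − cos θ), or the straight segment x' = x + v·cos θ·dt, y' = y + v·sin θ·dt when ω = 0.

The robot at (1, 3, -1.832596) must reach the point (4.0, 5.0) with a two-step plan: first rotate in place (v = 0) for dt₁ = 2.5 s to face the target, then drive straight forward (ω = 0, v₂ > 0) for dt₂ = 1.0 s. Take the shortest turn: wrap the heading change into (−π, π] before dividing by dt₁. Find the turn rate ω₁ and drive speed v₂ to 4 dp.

heading to target = atan2(5−3, 4−1) = 0.5880
Δθ = wrap(0.5880 − -1.8326) = 2.4206; ω₁ = Δθ/dt₁ = 0.9682
distance = √((4−1)² + (5−3)²) = 3.6056; v₂ = distance/dt₂ = 3.6056

ω₁ = 0.9682, v₂ = 3.6056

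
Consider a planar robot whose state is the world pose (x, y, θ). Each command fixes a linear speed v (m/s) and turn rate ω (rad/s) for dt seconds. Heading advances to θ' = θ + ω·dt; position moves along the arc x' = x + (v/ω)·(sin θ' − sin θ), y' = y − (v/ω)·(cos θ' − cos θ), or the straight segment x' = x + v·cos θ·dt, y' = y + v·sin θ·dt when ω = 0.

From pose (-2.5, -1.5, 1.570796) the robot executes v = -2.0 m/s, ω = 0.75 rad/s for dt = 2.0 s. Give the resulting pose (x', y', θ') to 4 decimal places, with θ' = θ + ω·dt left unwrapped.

θ' = 1.5708 + 0.75·2.0 = 3.0708
R = v/ω = -2.0/0.75 = -2.6667
x' = -2.5 + -2.6667·(sin 3.0708 − sin 1.5708) = -0.0220
y' = -1.5 − -2.6667·(cos 3.0708 − cos 1.5708) = -4.1600

(-0.0220, -4.1600, 3.0708)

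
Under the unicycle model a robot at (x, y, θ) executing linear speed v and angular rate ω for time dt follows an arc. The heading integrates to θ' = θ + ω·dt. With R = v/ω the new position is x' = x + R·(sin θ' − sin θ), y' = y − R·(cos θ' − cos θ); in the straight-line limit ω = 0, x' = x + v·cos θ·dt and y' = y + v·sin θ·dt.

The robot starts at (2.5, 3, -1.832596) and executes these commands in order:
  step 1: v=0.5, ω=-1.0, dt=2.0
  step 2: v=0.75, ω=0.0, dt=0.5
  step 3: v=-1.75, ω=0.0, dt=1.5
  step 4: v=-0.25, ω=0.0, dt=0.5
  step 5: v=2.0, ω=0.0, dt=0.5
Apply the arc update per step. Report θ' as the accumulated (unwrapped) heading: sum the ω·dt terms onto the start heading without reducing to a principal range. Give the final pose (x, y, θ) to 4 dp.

step 1: θ'=-3.8326 (R=-0.5000) → pose (1.6984, 2.7441, -3.8326)
step 2: θ'=-3.8326 (straight) → pose (1.4094, 2.9831, -3.8326)
step 3: θ'=-3.8326 (straight) → pose (3.4322, 1.3102, -3.8326)
step 4: θ'=-3.8326 (straight) → pose (3.5286, 1.2305, -3.8326)
step 5: θ'=-3.8326 (straight) → pose (2.7580, 1.8678, -3.8326)

(2.7580, 1.8678, -3.8326)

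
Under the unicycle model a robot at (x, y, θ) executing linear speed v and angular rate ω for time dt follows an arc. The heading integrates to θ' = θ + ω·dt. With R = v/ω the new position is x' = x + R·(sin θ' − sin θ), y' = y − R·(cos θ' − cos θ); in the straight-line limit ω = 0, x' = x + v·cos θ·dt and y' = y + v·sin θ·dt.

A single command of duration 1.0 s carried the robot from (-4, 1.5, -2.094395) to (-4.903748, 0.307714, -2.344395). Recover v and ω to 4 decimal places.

v = 1.5000, ω = -0.2500

Δθ = -2.344395 − -2.094395 = -0.250000
ω = Δθ/dt = -0.250000/1.0 = -0.2500
R = −Δy/(cos θ' − cos θ) = -6.0000
v = R·ω = -6.0000·-0.2500 = 1.5000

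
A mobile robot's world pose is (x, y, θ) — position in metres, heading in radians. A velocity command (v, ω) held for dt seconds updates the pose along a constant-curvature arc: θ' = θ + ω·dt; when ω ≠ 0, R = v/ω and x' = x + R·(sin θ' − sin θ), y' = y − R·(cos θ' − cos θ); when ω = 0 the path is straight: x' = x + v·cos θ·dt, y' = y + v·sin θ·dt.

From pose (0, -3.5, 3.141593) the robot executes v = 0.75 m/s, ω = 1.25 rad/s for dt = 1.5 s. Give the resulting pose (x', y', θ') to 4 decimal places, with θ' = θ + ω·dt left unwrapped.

θ' = 3.1416 + 1.25·1.5 = 5.0166
R = v/ω = 0.75/1.25 = 0.6000
x' = 0 + 0.6000·(sin 5.0166 − sin 3.1416) = -0.5725
y' = -3.5 − 0.6000·(cos 5.0166 − cos 3.1416) = -4.2797

(-0.5725, -4.2797, 5.0166)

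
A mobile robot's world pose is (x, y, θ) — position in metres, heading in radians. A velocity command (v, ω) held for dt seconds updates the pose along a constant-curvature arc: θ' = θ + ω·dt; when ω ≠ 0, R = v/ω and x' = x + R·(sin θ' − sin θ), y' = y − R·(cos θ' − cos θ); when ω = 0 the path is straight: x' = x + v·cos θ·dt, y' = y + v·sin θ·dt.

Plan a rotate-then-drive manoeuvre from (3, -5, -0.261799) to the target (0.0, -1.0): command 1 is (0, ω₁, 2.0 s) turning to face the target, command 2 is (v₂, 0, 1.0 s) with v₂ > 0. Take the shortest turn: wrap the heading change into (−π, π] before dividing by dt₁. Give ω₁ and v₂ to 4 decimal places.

heading to target = atan2(-1−-5, 0−3) = 2.2143
Δθ = wrap(2.2143 − -0.2618) = 2.4761; ω₁ = Δθ/dt₁ = 1.2380
distance = √((0−3)² + (-1−-5)²) = 5.0000; v₂ = distance/dt₂ = 5.0000

ω₁ = 1.2380, v₂ = 5.0000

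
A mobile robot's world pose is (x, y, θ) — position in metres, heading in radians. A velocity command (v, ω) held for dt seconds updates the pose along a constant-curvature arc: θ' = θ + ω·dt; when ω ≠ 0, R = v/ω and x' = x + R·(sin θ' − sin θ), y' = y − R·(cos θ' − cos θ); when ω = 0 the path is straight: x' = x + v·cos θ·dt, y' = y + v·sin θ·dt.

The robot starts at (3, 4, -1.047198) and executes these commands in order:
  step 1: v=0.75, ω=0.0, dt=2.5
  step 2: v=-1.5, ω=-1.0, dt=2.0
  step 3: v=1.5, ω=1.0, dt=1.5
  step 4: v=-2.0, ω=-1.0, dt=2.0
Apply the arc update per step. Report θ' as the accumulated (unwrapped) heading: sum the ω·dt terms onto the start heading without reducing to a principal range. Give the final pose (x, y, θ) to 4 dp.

step 1: θ'=-1.0472 (straight) → pose (3.9375, 2.3762, -1.0472)
step 2: θ'=-3.0472 (R=1.5000) → pose (5.0952, 4.6195, -3.0472)
step 3: θ'=-1.5472 (R=1.5000) → pose (3.7370, 3.0908, -1.5472)
step 4: θ'=-3.5472 (R=2.0000) → pose (6.5255, 4.9757, -3.5472)

(6.5255, 4.9757, -3.5472)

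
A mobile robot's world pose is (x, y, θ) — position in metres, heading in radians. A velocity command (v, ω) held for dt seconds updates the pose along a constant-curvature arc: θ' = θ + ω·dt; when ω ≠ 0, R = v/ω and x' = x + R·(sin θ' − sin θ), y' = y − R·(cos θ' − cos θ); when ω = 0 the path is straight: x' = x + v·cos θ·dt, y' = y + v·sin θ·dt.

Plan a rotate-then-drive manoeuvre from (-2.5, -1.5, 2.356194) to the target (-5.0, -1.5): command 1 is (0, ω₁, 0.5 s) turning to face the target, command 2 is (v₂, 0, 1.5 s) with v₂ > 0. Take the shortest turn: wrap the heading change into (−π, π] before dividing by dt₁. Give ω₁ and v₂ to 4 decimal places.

heading to target = atan2(-1.5−-1.5, -5−-2.5) = 3.1416
Δθ = wrap(3.1416 − 2.3562) = 0.7854; ω₁ = Δθ/dt₁ = 1.5708
distance = √((-5−-2.5)² + (-1.5−-1.5)²) = 2.5000; v₂ = distance/dt₂ = 1.6667

ω₁ = 1.5708, v₂ = 1.6667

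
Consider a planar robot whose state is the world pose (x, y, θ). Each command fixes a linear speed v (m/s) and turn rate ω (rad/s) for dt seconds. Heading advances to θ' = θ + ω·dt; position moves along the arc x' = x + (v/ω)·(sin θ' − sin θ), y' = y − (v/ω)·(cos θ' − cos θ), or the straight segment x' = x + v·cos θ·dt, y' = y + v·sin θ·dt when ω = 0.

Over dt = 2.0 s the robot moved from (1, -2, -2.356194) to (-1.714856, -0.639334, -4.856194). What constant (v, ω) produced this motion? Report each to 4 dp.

Δθ = -4.856194 − -2.356194 = -2.500000
ω = Δθ/dt = -2.500000/2.0 = -1.2500
R = Δx/(sin θ' − sin θ) = -1.6000
v = R·ω = -1.6000·-1.2500 = 2.0000

v = 2.0000, ω = -1.2500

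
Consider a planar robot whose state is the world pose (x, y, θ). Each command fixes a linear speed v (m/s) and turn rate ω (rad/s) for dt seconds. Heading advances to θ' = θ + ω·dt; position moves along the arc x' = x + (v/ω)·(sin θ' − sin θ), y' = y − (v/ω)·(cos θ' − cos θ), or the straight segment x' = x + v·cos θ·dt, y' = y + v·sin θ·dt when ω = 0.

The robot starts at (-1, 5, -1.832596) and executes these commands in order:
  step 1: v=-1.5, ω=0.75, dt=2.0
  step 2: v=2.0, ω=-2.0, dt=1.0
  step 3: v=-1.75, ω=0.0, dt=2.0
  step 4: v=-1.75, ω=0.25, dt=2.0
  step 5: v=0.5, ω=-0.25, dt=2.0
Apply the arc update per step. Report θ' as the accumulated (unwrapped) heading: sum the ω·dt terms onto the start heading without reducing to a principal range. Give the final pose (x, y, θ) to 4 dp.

step 1: θ'=-0.3326 (R=-2.0000) → pose (-2.2789, 7.4080, -0.3326)
step 2: θ'=-2.3326 (R=-1.0000) → pose (-1.8818, 5.7726, -2.3326)
step 3: θ'=-2.3326 (straight) → pose (0.5340, 8.3052, -2.3326)
step 4: θ'=-1.8326 (R=-7.0000) → pose (2.2303, 11.3250, -1.8326)
step 5: θ'=-2.3326 (R=-2.0000) → pose (1.7457, 10.4622, -2.3326)

(1.7457, 10.4622, -2.3326)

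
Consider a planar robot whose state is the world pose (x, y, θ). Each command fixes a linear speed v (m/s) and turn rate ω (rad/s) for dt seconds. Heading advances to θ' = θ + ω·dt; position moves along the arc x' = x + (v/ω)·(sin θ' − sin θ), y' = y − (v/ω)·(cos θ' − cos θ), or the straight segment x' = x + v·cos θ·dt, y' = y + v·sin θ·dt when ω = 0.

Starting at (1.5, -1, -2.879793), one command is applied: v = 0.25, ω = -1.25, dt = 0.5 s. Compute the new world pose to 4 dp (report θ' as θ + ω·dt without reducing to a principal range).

θ' = -2.8798 + -1.25·0.5 = -3.5048
R = v/ω = 0.25/-1.25 = -0.2000
x' = 1.5 + -0.2000·(sin -3.5048 − sin -2.8798) = 1.3772
y' = -1 − -0.2000·(cos -3.5048 − cos -2.8798) = -0.9938

(1.3772, -0.9938, -3.5048)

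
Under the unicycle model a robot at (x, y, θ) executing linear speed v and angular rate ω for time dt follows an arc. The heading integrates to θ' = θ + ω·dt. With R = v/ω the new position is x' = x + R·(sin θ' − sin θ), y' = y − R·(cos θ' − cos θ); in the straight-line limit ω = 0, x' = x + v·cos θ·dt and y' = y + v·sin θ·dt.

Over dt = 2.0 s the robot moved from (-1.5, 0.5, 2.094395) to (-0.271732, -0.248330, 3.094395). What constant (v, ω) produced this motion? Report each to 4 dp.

v = -0.7500, ω = 0.5000

Δθ = 3.094395 − 2.094395 = 1.000000
ω = Δθ/dt = 1.000000/2.0 = 0.5000
R = Δx/(sin θ' − sin θ) = -1.5000
v = R·ω = -1.5000·0.5000 = -0.7500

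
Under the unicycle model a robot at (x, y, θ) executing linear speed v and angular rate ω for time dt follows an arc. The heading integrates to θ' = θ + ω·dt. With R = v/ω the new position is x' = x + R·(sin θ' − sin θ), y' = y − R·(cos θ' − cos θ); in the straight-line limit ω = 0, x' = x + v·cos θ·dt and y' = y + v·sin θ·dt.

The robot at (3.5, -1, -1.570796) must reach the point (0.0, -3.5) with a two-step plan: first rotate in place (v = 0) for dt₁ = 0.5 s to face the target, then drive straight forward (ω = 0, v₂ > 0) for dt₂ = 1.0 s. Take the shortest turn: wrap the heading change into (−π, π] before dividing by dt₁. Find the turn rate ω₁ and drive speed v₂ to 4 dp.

heading to target = atan2(-3.5−-1, 0−3.5) = -2.5213
Δθ = wrap(-2.5213 − -1.5708) = -0.9505; ω₁ = Δθ/dt₁ = -1.9011
distance = √((0−3.5)² + (-3.5−-1)²) = 4.3012; v₂ = distance/dt₂ = 4.3012

ω₁ = -1.9011, v₂ = 4.3012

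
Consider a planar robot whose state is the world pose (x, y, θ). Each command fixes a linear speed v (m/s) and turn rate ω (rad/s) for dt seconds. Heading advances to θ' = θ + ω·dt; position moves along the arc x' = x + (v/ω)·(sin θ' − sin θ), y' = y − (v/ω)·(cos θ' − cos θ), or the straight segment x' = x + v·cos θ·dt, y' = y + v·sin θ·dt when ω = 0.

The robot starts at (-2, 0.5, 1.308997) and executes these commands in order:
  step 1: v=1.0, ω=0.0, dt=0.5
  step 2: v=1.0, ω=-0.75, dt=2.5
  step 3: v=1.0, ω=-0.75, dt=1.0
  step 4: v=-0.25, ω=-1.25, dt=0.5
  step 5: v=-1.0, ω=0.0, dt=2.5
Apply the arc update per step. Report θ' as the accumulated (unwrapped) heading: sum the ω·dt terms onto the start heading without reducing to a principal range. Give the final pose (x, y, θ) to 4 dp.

step 1: θ'=1.3090 (straight) → pose (-1.8706, 0.9830, 1.3090)
step 2: θ'=-0.5660 (R=-1.3333) → pose (0.1323, 1.7633, -0.5660)
step 3: θ'=-1.3160 (R=-1.3333) → pose (0.7076, 0.9739, -1.3160)
step 4: θ'=-1.9410 (R=0.2000) → pose (0.7147, 1.0967, -1.9410)
step 5: θ'=-1.9410 (straight) → pose (1.6192, 3.4273, -1.9410)

(1.6192, 3.4273, -1.9410)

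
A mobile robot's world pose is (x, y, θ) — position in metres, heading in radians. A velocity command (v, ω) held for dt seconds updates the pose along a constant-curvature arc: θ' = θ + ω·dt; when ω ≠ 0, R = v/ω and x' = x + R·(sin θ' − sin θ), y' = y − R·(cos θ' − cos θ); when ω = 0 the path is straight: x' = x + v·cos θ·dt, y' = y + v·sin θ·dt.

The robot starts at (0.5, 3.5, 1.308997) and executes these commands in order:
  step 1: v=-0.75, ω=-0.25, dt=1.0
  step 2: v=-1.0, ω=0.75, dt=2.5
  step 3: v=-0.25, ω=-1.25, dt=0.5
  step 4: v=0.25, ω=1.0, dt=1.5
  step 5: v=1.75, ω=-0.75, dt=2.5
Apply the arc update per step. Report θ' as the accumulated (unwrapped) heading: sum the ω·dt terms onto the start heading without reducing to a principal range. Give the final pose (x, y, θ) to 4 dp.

step 1: θ'=1.0590 (R=3.0000) → pose (0.2178, 2.8072, 1.0590)
step 2: θ'=2.9340 (R=-1.3333) → pose (1.1055, 0.8495, 2.9340)
step 3: θ'=2.3090 (R=0.2000) → pose (1.2122, 0.7884, 2.3090)
step 4: θ'=3.8090 (R=0.2500) → pose (0.8725, 0.8165, 3.8090)
step 5: θ'=1.9340 (R=-2.3333) → pose (-2.7528, 1.8202, 1.9340)

(-2.7528, 1.8202, 1.9340)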